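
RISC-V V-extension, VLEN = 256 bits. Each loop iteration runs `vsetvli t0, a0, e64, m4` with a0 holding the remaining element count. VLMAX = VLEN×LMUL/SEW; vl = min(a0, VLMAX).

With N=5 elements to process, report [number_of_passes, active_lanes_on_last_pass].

[iterations, last_vl] = [1, 5]

lanes per group: 256·4/64 = 16
iterations = ceil(5/16) = 1; final-pass vl = 5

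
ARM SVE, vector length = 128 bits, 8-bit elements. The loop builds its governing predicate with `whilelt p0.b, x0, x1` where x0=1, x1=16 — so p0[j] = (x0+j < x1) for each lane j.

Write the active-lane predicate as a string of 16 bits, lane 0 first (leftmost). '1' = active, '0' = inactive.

predicate = 1111111111111110

register lanes = 128/8 = 16
whilelt: lane j active iff 1+j < 16 → j < 15 → 15 active
bits (lane 0 leftmost): 1111111111111110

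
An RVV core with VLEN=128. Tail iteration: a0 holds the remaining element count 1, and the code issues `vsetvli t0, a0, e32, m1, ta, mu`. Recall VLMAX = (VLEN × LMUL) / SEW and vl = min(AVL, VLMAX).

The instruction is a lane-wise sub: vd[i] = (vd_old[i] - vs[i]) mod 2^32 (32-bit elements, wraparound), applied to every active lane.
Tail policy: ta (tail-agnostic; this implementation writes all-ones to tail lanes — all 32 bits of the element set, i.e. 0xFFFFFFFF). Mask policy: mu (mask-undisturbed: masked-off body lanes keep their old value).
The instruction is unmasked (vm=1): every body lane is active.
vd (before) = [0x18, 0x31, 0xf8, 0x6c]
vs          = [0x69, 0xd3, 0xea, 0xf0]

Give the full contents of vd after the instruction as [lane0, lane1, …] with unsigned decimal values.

vd = [4294967215, 4294967295, 4294967295, 4294967295]

VLMAX = VLEN×LMUL/SEW = 128×1/32 = 4
vl ← min(1, 4) = 1
vd[0] sub(0x18,0x69) -> 0xffffffaf
vd[1] tail/ones -> 0xffffffff
vd[2] tail/ones -> 0xffffffff
vd[3] tail/ones -> 0xffffffff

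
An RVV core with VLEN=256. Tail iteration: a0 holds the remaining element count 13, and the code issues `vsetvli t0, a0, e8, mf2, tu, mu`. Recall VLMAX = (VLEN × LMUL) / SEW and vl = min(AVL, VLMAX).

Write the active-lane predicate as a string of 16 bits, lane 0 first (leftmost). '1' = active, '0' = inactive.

predicate = 1111111111111000

lanes per group: 256·1/2/8 = 16
vl = min(AVL, VLMAX) = min(13, 16) = 13
bits (lane 0 leftmost): 1111111111111000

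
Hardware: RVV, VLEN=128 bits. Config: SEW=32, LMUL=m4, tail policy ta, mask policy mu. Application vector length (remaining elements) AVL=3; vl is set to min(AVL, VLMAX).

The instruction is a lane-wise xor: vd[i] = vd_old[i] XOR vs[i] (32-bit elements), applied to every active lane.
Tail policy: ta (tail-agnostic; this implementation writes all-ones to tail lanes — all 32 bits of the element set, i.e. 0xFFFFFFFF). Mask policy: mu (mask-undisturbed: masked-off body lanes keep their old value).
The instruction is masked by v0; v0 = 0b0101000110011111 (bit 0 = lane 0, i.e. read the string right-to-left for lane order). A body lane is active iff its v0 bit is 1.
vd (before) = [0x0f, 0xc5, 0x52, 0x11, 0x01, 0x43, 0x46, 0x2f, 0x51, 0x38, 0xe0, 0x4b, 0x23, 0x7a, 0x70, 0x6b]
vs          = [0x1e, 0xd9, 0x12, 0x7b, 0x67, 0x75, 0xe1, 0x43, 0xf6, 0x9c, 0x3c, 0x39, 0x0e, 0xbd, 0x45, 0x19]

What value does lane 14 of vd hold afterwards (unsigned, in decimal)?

lanes per group: 128·4/32 = 16
AVL=3 ≤ VLMAX=16, so vl = 3
  i=0: xor(0x0f,0x1e) → 17
  i=1: xor(0xc5,0xd9) → 28
  i=2: xor(0x52,0x12) → 64
  i=3: tail/ones → 4294967295
  i=4: tail/ones → 4294967295
  i=5: tail/ones → 4294967295
  i=6: tail/ones → 4294967295
  i=7: tail/ones → 4294967295
  i=8: tail/ones → 4294967295
  i=9: tail/ones → 4294967295
  i=10: tail/ones → 4294967295
  i=11: tail/ones → 4294967295
  i=12: tail/ones → 4294967295
  i=13: tail/ones → 4294967295
  i=14: tail/ones → 4294967295
  i=15: tail/ones → 4294967295

vd[14] = 4294967295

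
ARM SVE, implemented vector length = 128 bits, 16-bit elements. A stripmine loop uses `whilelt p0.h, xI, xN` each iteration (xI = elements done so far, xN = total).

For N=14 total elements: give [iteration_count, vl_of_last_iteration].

[iterations, last_vl] = [2, 6]

128-bit reg / 16-bit elem → 8 lanes
N=14: ⌈14/8⌉ = 2 iters; last vl = 14 − 1×8 = 6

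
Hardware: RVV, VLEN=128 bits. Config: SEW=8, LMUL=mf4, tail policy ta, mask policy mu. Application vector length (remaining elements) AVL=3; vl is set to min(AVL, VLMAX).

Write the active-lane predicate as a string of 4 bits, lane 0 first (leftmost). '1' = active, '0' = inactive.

predicate = 1110

VLMAX = (128 × 1/4) / 8 = 4 lanes
AVL=3 ≤ VLMAX=4, so vl = 3
bits (lane 0 leftmost): 1110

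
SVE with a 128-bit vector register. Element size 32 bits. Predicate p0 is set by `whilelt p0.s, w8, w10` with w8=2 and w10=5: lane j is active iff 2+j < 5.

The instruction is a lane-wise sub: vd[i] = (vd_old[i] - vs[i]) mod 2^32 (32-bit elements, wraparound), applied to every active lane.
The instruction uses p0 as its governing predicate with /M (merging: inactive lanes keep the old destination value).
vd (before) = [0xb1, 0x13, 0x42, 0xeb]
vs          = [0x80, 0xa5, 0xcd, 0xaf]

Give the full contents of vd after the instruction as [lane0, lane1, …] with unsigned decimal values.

vd = [49, 4294967150, 4294967157, 235]

lane count: 128 div 32 = 4
p0[j] = (2+j < 5); true for j=0..2 → 3 lanes set
lane  0: sub(0xb1,0x80) ⇒ 0x31
lane  1: sub(0x13,0xa5) ⇒ 0xffffff6e
lane  2: sub(0x42,0xcd) ⇒ 0xffffff75
lane  3: tail/keep ⇒ 0xeb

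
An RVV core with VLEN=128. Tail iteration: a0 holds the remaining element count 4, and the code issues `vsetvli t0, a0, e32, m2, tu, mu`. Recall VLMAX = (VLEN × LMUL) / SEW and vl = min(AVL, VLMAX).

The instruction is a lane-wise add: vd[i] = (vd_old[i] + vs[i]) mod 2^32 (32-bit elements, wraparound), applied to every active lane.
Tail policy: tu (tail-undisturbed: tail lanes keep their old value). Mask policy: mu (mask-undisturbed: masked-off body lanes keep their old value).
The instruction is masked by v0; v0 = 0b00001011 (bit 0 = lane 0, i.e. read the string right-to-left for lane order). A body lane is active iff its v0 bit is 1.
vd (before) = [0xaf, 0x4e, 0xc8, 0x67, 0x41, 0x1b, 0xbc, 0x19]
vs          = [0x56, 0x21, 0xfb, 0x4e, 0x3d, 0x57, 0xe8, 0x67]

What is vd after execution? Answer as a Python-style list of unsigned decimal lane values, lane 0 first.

vd = [261, 111, 200, 181, 65, 27, 188, 25]

VLMAX = (128 × 2) / 32 = 8 lanes
vl = min(AVL, VLMAX) = min(4, 8) = 4
[0] add(0xaf,0x56) = 0x105
[1] add(0x4e,0x21) = 0x6f
[2] mask-off/keep = 0xc8
[3] add(0x67,0x4e) = 0xb5
[4] tail/keep = 0x41
[5] tail/keep = 0x1b
[6] tail/keep = 0xbc
[7] tail/keep = 0x19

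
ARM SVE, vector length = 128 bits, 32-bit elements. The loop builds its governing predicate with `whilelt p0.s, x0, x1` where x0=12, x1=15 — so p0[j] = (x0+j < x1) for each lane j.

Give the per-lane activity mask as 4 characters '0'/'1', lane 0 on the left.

lane count: 128 div 32 = 4
p0[j] = (12+j < 15); true for j=0..2 → 3 lanes set
bits (lane 0 leftmost): 1110

predicate = 1110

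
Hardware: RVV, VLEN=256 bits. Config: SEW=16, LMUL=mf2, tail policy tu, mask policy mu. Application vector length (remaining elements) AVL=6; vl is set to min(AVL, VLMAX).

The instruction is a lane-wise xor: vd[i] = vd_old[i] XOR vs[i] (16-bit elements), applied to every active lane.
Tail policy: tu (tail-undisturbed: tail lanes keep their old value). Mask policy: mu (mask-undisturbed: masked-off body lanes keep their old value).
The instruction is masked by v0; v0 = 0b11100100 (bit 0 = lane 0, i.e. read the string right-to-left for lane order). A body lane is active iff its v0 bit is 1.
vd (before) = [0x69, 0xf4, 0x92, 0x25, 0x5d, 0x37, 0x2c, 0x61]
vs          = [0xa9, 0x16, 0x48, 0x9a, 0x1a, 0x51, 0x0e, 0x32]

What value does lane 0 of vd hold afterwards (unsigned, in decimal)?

VLMAX = VLEN×LMUL/SEW = 256×1/2/16 = 8
vl ← min(6, 8) = 6
lane  0: mask-off/keep ⇒ 0x69
lane  1: mask-off/keep ⇒ 0xf4
lane  2: xor(0x92,0x48) ⇒ 0xda
lane  3: mask-off/keep ⇒ 0x25
lane  4: mask-off/keep ⇒ 0x5d
lane  5: xor(0x37,0x51) ⇒ 0x66
lane  6: tail/keep ⇒ 0x2c
lane  7: tail/keep ⇒ 0x61

vd[0] = 105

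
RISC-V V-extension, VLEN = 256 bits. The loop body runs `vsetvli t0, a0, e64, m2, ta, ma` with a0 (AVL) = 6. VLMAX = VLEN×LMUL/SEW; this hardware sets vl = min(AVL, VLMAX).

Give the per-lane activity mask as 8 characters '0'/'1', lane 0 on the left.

predicate = 11111100

lanes per group: 256·2/64 = 8
vl ← min(6, 8) = 6
bits (lane 0 leftmost): 11111100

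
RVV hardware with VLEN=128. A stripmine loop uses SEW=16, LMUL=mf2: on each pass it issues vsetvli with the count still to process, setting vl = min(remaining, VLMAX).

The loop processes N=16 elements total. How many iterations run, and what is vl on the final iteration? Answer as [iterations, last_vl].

[iterations, last_vl] = [4, 4]

VLMAX = (128 × 1/2) / 16 = 4 lanes
iterations = ceil(16/4) = 4; final-pass vl = 4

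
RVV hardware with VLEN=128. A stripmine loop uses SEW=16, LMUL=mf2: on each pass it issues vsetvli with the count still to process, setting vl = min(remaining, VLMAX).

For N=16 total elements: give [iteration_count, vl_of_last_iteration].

[iterations, last_vl] = [4, 4]

lanes per group: 128·1/2/16 = 4
N=16: ⌈16/4⌉ = 4 iters; last vl = 16 − 3×4 = 4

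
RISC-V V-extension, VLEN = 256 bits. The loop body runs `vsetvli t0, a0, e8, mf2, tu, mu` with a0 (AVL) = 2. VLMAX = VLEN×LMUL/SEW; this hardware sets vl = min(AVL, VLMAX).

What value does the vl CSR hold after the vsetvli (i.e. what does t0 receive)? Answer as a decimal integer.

vl = 2

VLMAX = VLEN×LMUL/SEW = 256×1/2/8 = 16
vl = min(AVL, VLMAX) = min(2, 16) = 2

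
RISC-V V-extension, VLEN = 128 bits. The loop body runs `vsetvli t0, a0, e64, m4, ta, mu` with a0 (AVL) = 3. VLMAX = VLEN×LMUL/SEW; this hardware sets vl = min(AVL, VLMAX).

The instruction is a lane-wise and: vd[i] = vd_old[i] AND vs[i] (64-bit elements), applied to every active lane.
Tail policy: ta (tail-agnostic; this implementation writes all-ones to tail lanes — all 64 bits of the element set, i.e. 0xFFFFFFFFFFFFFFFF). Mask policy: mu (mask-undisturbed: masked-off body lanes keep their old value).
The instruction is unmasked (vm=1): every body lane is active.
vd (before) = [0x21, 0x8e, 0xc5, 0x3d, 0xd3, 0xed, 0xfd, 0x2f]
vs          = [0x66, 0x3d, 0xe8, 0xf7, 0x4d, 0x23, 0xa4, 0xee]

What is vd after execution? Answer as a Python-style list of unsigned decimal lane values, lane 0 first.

VLMAX = (128 × 4) / 64 = 8 lanes
AVL=3 ≤ VLMAX=8, so vl = 3
lane  0: and(0x21,0x66) ⇒ 0x20
lane  1: and(0x8e,0x3d) ⇒ 0x0c
lane  2: and(0xc5,0xe8) ⇒ 0xc0
lane  3: tail/ones ⇒ 0xffffffffffffffff
lane  4: tail/ones ⇒ 0xffffffffffffffff
lane  5: tail/ones ⇒ 0xffffffffffffffff
lane  6: tail/ones ⇒ 0xffffffffffffffff
lane  7: tail/ones ⇒ 0xffffffffffffffff

vd = [32, 12, 192, 18446744073709551615, 18446744073709551615, 18446744073709551615, 18446744073709551615, 18446744073709551615]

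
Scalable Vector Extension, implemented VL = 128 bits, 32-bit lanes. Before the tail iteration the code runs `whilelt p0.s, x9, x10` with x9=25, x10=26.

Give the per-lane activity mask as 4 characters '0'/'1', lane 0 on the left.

lane count: 128 div 32 = 4
whilelt: lane j active iff 25+j < 26 → j < 1 → 1 active
bits (lane 0 leftmost): 1000

predicate = 1000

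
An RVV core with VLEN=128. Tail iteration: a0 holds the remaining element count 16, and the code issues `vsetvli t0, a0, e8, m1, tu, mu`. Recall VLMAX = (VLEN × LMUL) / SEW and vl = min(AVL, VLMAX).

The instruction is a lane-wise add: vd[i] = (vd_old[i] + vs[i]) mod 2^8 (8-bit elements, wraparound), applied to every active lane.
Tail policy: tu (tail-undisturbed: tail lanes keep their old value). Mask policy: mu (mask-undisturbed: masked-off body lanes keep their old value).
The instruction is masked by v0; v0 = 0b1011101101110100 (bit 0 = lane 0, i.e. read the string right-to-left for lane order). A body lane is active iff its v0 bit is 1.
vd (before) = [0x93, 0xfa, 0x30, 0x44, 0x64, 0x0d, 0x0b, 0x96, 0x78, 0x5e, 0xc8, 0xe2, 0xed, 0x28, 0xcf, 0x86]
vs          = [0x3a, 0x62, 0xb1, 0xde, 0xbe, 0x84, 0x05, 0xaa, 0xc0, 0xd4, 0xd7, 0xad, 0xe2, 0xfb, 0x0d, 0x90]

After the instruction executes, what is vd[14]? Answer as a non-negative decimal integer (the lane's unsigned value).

vd[14] = 207

VLMAX = (128 × 1) / 8 = 16 lanes
AVL=16 ≤ VLMAX=16, so vl = 16
vd[0] mask-off/keep -> 0x93
vd[1] mask-off/keep -> 0xfa
vd[2] add(0x30,0xb1) -> 0xe1
vd[3] mask-off/keep -> 0x44
vd[4] add(0x64,0xbe) -> 0x22
vd[5] add(0x0d,0x84) -> 0x91
vd[6] add(0x0b,0x05) -> 0x10
vd[7] mask-off/keep -> 0x96
vd[8] add(0x78,0xc0) -> 0x38
vd[9] add(0x5e,0xd4) -> 0x32
vd[10] mask-off/keep -> 0xc8
vd[11] add(0xe2,0xad) -> 0x8f
vd[12] add(0xed,0xe2) -> 0xcf
vd[13] add(0x28,0xfb) -> 0x23
vd[14] mask-off/keep -> 0xcf
vd[15] add(0x86,0x90) -> 0x16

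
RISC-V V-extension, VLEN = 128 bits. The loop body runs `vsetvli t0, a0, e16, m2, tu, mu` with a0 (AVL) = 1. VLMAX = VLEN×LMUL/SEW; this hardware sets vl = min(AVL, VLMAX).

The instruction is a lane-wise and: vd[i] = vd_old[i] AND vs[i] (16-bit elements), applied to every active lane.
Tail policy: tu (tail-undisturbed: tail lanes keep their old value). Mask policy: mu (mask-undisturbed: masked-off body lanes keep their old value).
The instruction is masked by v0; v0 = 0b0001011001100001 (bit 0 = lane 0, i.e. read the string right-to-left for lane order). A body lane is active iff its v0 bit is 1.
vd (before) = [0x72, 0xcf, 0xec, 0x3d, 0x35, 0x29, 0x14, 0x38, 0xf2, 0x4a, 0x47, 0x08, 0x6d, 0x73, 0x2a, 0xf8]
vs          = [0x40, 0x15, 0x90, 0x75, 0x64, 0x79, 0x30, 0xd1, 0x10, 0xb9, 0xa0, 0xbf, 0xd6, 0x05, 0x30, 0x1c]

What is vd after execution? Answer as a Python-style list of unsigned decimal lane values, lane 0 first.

vd = [64, 207, 236, 61, 53, 41, 20, 56, 242, 74, 71, 8, 109, 115, 42, 248]

VLMAX = (128 × 2) / 16 = 16 lanes
vl = min(AVL, VLMAX) = min(1, 16) = 1
lane  0: and(0x72,0x40) ⇒ 0x40
lane  1: tail/keep ⇒ 0xcf
lane  2: tail/keep ⇒ 0xec
lane  3: tail/keep ⇒ 0x3d
lane  4: tail/keep ⇒ 0x35
lane  5: tail/keep ⇒ 0x29
lane  6: tail/keep ⇒ 0x14
lane  7: tail/keep ⇒ 0x38
lane  8: tail/keep ⇒ 0xf2
lane  9: tail/keep ⇒ 0x4a
lane 10: tail/keep ⇒ 0x47
lane 11: tail/keep ⇒ 0x08
lane 12: tail/keep ⇒ 0x6d
lane 13: tail/keep ⇒ 0x73
lane 14: tail/keep ⇒ 0x2a
lane 15: tail/keep ⇒ 0xf8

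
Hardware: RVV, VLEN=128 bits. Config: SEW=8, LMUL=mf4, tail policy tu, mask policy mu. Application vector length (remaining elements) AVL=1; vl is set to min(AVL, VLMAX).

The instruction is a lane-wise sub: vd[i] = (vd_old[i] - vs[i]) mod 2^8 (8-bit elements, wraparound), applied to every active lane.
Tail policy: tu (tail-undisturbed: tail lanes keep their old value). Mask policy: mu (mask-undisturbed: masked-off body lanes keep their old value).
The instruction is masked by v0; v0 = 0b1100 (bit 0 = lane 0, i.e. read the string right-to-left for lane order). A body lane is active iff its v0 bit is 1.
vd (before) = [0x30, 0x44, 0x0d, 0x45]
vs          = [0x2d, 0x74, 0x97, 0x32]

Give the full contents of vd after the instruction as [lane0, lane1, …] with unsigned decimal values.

lanes per group: 128·1/4/8 = 4
vl ← min(1, 4) = 1
[0] mask-off/keep = 0x30
[1] tail/keep = 0x44
[2] tail/keep = 0x0d
[3] tail/keep = 0x45

vd = [48, 68, 13, 69]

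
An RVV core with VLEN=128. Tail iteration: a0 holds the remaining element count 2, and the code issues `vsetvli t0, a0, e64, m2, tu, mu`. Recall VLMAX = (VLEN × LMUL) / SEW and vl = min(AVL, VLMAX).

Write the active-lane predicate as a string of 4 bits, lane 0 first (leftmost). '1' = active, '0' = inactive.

lanes per group: 128·2/64 = 4
vl ← min(2, 4) = 2
bits (lane 0 leftmost): 1100

predicate = 1100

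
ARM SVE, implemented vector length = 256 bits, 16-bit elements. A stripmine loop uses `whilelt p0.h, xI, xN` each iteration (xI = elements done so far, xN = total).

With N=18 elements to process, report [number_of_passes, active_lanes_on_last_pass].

[iterations, last_vl] = [2, 2]

lane count: 256 div 16 = 16
iterations = ceil(18/16) = 2; final-pass vl = 2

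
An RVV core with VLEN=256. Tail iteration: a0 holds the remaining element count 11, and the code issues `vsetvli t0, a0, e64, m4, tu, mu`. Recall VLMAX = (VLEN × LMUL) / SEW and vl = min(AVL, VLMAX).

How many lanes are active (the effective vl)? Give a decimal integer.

vl = 11

lanes per group: 256·4/64 = 16
vl ← min(11, 16) = 11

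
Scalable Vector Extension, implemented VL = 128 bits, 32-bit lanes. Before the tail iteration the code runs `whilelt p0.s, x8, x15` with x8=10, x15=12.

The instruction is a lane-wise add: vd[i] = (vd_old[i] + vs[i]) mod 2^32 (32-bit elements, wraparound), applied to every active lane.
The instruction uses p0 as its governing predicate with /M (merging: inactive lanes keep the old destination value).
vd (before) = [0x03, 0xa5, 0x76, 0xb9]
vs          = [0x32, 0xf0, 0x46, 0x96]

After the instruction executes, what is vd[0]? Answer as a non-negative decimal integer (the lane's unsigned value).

vd[0] = 53

lane count: 128 div 32 = 4
active while 10+j < 12, i.e. j ∈ [0,2) capped at 4 ⇒ 2
  i=0: add(0x03,0x32) → 53
  i=1: add(0xa5,0xf0) → 405
  i=2: tail/keep → 118
  i=3: tail/keep → 185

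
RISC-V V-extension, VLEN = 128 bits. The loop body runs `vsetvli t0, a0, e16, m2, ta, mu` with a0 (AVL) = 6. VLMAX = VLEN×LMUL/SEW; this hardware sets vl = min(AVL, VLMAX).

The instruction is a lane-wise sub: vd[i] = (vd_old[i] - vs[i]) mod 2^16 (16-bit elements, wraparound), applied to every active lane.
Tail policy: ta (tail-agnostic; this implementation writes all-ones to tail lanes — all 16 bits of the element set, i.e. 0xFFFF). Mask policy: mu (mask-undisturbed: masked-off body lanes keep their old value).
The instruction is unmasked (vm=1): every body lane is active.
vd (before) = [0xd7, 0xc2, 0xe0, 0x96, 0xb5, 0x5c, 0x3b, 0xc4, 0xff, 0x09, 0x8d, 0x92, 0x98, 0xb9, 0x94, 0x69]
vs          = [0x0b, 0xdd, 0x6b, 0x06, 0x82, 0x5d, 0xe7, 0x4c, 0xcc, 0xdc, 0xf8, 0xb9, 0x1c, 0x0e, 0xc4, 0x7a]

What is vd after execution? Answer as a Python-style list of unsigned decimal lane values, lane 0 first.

vd = [204, 65509, 117, 144, 51, 65535, 65535, 65535, 65535, 65535, 65535, 65535, 65535, 65535, 65535, 65535]

VLMAX = (128 × 2) / 16 = 16 lanes
vl = min(AVL, VLMAX) = min(6, 16) = 6
  i=0: sub(0xd7,0x0b) → 204
  i=1: sub(0xc2,0xdd) → 65509
  i=2: sub(0xe0,0x6b) → 117
  i=3: sub(0x96,0x06) → 144
  i=4: sub(0xb5,0x82) → 51
  i=5: sub(0x5c,0x5d) → 65535
  i=6: tail/ones → 65535
  i=7: tail/ones → 65535
  i=8: tail/ones → 65535
  i=9: tail/ones → 65535
  i=10: tail/ones → 65535
  i=11: tail/ones → 65535
  i=12: tail/ones → 65535
  i=13: tail/ones → 65535
  i=14: tail/ones → 65535
  i=15: tail/ones → 65535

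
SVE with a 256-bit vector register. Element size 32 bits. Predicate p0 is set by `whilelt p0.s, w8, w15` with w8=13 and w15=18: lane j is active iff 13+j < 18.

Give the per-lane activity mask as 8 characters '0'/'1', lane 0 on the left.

predicate = 11111000

256-bit reg / 32-bit elem → 8 lanes
whilelt: lane j active iff 13+j < 18 → j < 5 → 5 active
bits (lane 0 leftmost): 11111000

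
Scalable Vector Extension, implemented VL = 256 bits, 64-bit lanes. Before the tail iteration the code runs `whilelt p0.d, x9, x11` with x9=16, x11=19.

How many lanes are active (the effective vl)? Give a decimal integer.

vl = 3

256-bit reg / 64-bit elem → 4 lanes
p0[j] = (16+j < 19); true for j=0..2 → 3 lanes set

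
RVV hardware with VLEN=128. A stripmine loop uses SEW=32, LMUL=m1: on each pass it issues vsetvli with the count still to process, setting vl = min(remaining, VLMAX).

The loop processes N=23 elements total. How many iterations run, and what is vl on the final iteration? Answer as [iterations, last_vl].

VLMAX = (128 × 1) / 32 = 4 lanes
iterations = ceil(23/4) = 6; final-pass vl = 3

[iterations, last_vl] = [6, 3]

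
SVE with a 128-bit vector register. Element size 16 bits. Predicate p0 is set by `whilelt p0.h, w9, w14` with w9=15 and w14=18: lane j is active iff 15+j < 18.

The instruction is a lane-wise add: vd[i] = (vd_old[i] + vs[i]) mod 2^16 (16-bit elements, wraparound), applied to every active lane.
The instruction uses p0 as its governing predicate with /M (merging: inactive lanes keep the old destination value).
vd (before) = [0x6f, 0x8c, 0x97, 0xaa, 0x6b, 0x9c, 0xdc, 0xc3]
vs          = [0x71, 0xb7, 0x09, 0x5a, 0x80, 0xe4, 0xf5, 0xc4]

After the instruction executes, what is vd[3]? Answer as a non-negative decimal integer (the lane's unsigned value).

vd[3] = 170

register lanes = 128/16 = 8
active while 15+j < 18, i.e. j ∈ [0,3) capped at 8 ⇒ 3
vd[0] add(0x6f,0x71) -> 0xe0
vd[1] add(0x8c,0xb7) -> 0x143
vd[2] add(0x97,0x09) -> 0xa0
vd[3] tail/keep -> 0xaa
vd[4] tail/keep -> 0x6b
vd[5] tail/keep -> 0x9c
vd[6] tail/keep -> 0xdc
vd[7] tail/keep -> 0xc3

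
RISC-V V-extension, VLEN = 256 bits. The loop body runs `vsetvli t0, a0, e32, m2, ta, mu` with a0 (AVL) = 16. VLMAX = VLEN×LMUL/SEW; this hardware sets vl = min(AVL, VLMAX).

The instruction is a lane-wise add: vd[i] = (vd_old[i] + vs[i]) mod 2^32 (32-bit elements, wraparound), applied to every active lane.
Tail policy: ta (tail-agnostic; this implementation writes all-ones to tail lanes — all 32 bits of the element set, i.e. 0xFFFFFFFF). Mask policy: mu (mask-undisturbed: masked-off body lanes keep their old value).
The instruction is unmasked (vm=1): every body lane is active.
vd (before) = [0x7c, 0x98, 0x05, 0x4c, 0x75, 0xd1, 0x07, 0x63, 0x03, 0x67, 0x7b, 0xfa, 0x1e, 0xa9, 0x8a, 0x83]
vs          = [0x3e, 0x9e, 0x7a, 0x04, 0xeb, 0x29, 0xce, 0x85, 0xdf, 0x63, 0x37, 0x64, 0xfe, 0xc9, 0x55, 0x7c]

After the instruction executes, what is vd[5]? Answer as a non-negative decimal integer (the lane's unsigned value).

lanes per group: 256·2/32 = 16
vl = min(AVL, VLMAX) = min(16, 16) = 16
lane  0: add(0x7c,0x3e) ⇒ 0xba
lane  1: add(0x98,0x9e) ⇒ 0x136
lane  2: add(0x05,0x7a) ⇒ 0x7f
lane  3: add(0x4c,0x04) ⇒ 0x50
lane  4: add(0x75,0xeb) ⇒ 0x160
lane  5: add(0xd1,0x29) ⇒ 0xfa
lane  6: add(0x07,0xce) ⇒ 0xd5
lane  7: add(0x63,0x85) ⇒ 0xe8
lane  8: add(0x03,0xdf) ⇒ 0xe2
lane  9: add(0x67,0x63) ⇒ 0xca
lane 10: add(0x7b,0x37) ⇒ 0xb2
lane 11: add(0xfa,0x64) ⇒ 0x15e
lane 12: add(0x1e,0xfe) ⇒ 0x11c
lane 13: add(0xa9,0xc9) ⇒ 0x172
lane 14: add(0x8a,0x55) ⇒ 0xdf
lane 15: add(0x83,0x7c) ⇒ 0xff

vd[5] = 250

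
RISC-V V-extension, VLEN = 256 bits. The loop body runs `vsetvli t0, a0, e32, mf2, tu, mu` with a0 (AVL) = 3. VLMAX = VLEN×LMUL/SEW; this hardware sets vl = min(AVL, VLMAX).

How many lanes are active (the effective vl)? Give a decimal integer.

VLMAX = VLEN×LMUL/SEW = 256×1/2/32 = 4
AVL=3 ≤ VLMAX=4, so vl = 3

vl = 3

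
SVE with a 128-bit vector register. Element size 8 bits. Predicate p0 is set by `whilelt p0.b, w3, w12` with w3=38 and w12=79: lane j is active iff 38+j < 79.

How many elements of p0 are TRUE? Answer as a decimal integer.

128-bit reg / 8-bit elem → 16 lanes
active while 38+j < 79, i.e. j ∈ [0,41) capped at 16 ⇒ 16

vl = 16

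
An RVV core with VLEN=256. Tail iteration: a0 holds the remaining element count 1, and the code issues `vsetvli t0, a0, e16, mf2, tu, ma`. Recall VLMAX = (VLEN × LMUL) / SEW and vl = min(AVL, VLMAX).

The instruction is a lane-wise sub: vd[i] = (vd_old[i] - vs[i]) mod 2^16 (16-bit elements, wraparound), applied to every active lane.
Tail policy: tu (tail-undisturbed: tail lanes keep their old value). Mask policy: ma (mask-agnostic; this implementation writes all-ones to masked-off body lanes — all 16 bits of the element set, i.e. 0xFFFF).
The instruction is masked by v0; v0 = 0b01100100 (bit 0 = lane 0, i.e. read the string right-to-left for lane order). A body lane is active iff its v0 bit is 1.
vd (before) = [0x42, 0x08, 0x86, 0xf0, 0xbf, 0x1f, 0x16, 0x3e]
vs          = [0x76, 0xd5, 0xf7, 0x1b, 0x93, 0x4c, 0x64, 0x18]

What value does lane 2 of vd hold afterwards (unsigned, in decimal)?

VLMAX = VLEN×LMUL/SEW = 256×1/2/16 = 8
vl ← min(1, 8) = 1
lane  0: mask-off/ones ⇒ 0xffff
lane  1: tail/keep ⇒ 0x08
lane  2: tail/keep ⇒ 0x86
lane  3: tail/keep ⇒ 0xf0
lane  4: tail/keep ⇒ 0xbf
lane  5: tail/keep ⇒ 0x1f
lane  6: tail/keep ⇒ 0x16
lane  7: tail/keep ⇒ 0x3e

vd[2] = 134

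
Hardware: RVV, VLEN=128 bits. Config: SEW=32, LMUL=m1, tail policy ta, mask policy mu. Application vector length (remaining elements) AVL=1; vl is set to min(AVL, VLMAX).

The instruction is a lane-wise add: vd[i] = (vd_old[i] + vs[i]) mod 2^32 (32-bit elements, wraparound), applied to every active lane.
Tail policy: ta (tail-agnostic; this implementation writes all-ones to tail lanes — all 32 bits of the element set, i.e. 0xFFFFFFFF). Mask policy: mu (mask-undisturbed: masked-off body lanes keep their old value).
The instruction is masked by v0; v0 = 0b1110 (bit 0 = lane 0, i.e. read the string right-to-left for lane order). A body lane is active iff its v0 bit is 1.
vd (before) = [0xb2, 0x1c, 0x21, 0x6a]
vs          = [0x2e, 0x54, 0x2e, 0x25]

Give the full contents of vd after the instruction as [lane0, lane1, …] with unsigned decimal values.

vd = [178, 4294967295, 4294967295, 4294967295]

VLMAX = VLEN×LMUL/SEW = 128×1/32 = 4
vl ← min(1, 4) = 1
lane  0: mask-off/keep ⇒ 0xb2
lane  1: tail/ones ⇒ 0xffffffff
lane  2: tail/ones ⇒ 0xffffffff
lane  3: tail/ones ⇒ 0xffffffff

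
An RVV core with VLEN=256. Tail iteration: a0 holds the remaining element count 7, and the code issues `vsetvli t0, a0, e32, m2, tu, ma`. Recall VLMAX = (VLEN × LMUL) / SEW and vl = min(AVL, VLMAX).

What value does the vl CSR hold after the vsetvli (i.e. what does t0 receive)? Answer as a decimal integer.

VLMAX = VLEN×LMUL/SEW = 256×2/32 = 16
vl = min(AVL, VLMAX) = min(7, 16) = 7

vl = 7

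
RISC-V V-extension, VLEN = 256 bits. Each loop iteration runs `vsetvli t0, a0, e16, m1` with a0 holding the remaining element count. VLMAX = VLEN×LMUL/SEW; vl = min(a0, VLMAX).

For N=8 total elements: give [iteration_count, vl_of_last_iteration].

[iterations, last_vl] = [1, 8]

VLMAX = VLEN×LMUL/SEW = 256×1/16 = 16
N=8: ⌈8/16⌉ = 1 iters; last vl = 8 − 0×16 = 8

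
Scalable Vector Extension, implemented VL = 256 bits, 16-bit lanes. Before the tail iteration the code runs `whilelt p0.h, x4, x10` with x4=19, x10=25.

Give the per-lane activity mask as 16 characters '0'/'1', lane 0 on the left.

register lanes = 256/16 = 16
p0[j] = (19+j < 25); true for j=0..5 → 6 lanes set
bits (lane 0 leftmost): 1111110000000000

predicate = 1111110000000000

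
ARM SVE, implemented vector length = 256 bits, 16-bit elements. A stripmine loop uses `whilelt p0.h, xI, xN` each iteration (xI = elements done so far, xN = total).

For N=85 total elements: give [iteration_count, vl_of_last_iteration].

256-bit reg / 16-bit elem → 16 lanes
N=85: ⌈85/16⌉ = 6 iters; last vl = 85 − 5×16 = 5

[iterations, last_vl] = [6, 5]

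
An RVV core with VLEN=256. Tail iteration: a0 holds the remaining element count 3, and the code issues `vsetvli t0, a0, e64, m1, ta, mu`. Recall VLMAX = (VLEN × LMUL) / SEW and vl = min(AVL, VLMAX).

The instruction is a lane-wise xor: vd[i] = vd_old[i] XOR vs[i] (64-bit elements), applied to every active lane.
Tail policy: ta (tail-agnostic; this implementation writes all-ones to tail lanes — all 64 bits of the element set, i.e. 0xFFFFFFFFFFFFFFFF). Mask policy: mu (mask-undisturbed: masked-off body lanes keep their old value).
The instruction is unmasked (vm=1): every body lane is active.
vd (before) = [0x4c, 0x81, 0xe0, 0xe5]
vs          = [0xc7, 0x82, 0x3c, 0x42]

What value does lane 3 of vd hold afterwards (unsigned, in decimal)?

lanes per group: 256·1/64 = 4
vl ← min(3, 4) = 3
vd[0] xor(0x4c,0xc7) -> 0x8b
vd[1] xor(0x81,0x82) -> 0x03
vd[2] xor(0xe0,0x3c) -> 0xdc
vd[3] tail/ones -> 0xffffffffffffffff

vd[3] = 18446744073709551615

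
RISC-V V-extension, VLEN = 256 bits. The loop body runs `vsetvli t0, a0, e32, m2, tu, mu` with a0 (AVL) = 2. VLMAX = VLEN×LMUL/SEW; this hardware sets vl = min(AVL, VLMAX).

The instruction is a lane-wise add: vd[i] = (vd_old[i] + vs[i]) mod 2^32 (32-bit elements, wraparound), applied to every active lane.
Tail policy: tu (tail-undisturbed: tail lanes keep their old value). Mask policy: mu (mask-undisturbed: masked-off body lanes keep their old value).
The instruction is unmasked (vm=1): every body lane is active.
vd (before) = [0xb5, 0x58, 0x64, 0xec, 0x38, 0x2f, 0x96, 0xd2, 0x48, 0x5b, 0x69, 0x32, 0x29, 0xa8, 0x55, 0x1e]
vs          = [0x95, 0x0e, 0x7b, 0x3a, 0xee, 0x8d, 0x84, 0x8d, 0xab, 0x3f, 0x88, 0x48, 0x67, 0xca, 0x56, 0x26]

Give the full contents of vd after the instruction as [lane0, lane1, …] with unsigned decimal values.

vd = [330, 102, 100, 236, 56, 47, 150, 210, 72, 91, 105, 50, 41, 168, 85, 30]

VLMAX = (256 × 2) / 32 = 16 lanes
vl = min(AVL, VLMAX) = min(2, 16) = 2
lane  0: add(0xb5,0x95) ⇒ 0x14a
lane  1: add(0x58,0x0e) ⇒ 0x66
lane  2: tail/keep ⇒ 0x64
lane  3: tail/keep ⇒ 0xec
lane  4: tail/keep ⇒ 0x38
lane  5: tail/keep ⇒ 0x2f
lane  6: tail/keep ⇒ 0x96
lane  7: tail/keep ⇒ 0xd2
lane  8: tail/keep ⇒ 0x48
lane  9: tail/keep ⇒ 0x5b
lane 10: tail/keep ⇒ 0x69
lane 11: tail/keep ⇒ 0x32
lane 12: tail/keep ⇒ 0x29
lane 13: tail/keep ⇒ 0xa8
lane 14: tail/keep ⇒ 0x55
lane 15: tail/keep ⇒ 0x1e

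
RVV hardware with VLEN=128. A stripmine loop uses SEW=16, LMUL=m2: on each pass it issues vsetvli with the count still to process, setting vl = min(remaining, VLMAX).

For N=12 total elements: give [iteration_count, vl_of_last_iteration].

[iterations, last_vl] = [1, 12]

VLMAX = (128 × 2) / 16 = 16 lanes
12 elements at 16/iter → 1 passes, remainder 12 on the last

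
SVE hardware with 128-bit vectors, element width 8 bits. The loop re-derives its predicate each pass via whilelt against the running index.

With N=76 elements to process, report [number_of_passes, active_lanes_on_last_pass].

lane count: 128 div 8 = 16
iterations = ceil(76/16) = 5; final-pass vl = 12

[iterations, last_vl] = [5, 12]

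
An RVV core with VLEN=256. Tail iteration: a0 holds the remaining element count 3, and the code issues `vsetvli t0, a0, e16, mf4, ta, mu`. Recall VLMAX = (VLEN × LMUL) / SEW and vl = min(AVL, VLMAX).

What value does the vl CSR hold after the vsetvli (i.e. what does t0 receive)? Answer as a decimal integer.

vl = 3

VLMAX = (256 × 1/4) / 16 = 4 lanes
AVL=3 ≤ VLMAX=4, so vl = 3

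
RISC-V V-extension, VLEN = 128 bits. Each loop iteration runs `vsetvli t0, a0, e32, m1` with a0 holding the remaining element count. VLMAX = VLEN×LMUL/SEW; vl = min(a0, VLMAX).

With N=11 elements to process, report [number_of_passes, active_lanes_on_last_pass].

[iterations, last_vl] = [3, 3]

VLMAX = VLEN×LMUL/SEW = 128×1/32 = 4
N=11: ⌈11/4⌉ = 3 iters; last vl = 11 − 2×4 = 3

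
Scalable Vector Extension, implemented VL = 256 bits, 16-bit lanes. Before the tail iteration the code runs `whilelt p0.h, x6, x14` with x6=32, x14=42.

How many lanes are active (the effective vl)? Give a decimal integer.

vl = 10

lane count: 256 div 16 = 16
whilelt: lane j active iff 32+j < 42 → j < 10 → 10 active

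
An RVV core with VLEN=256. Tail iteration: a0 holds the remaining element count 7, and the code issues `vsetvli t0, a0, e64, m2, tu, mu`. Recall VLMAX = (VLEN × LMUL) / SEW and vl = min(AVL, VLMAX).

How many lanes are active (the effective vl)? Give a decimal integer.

VLMAX = (256 × 2) / 64 = 8 lanes
vl = min(AVL, VLMAX) = min(7, 8) = 7

vl = 7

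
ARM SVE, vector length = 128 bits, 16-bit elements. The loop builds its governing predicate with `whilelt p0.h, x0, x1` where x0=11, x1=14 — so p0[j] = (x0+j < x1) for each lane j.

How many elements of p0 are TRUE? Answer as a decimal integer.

lane count: 128 div 16 = 8
p0[j] = (11+j < 14); true for j=0..2 → 3 lanes set

vl = 3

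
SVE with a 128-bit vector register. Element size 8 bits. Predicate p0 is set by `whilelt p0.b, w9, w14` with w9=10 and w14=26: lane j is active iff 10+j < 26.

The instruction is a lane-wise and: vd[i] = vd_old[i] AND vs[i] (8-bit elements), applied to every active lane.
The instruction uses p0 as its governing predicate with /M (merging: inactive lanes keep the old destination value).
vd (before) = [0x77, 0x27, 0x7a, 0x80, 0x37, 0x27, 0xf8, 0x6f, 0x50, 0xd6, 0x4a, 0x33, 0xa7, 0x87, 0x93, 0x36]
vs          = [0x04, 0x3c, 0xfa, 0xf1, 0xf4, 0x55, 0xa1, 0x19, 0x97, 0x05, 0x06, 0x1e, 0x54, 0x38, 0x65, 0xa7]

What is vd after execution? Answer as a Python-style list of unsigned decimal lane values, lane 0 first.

lane count: 128 div 8 = 16
active while 10+j < 26, i.e. j ∈ [0,16) capped at 16 ⇒ 16
[0] and(0x77,0x04) = 0x04
[1] and(0x27,0x3c) = 0x24
[2] and(0x7a,0xfa) = 0x7a
[3] and(0x80,0xf1) = 0x80
[4] and(0x37,0xf4) = 0x34
[5] and(0x27,0x55) = 0x05
[6] and(0xf8,0xa1) = 0xa0
[7] and(0x6f,0x19) = 0x09
[8] and(0x50,0x97) = 0x10
[9] and(0xd6,0x05) = 0x04
[10] and(0x4a,0x06) = 0x02
[11] and(0x33,0x1e) = 0x12
[12] and(0xa7,0x54) = 0x04
[13] and(0x87,0x38) = 0x00
[14] and(0x93,0x65) = 0x01
[15] and(0x36,0xa7) = 0x26

vd = [4, 36, 122, 128, 52, 5, 160, 9, 16, 4, 2, 18, 4, 0, 1, 38]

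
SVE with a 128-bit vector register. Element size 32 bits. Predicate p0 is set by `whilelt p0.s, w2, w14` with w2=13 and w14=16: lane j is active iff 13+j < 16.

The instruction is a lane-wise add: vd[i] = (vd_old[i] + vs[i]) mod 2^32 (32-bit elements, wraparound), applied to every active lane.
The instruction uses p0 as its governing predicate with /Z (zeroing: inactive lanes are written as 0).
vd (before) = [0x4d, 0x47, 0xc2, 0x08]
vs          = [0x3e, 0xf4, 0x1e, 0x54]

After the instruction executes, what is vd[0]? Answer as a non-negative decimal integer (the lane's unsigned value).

vd[0] = 139

lane count: 128 div 32 = 4
p0[j] = (13+j < 16); true for j=0..2 → 3 lanes set
lane  0: add(0x4d,0x3e) ⇒ 0x8b
lane  1: add(0x47,0xf4) ⇒ 0x13b
lane  2: add(0xc2,0x1e) ⇒ 0xe0
lane  3: tail/zero ⇒ 0x00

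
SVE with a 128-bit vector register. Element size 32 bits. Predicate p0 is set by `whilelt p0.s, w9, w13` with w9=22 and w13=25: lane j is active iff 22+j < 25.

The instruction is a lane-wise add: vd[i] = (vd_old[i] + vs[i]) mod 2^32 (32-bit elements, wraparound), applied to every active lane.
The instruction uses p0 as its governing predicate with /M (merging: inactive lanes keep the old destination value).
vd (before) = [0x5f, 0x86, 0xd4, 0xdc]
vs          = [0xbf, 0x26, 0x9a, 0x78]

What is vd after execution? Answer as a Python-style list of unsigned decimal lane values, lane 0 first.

lane count: 128 div 32 = 4
whilelt: lane j active iff 22+j < 25 → j < 3 → 3 active
vd[0] add(0x5f,0xbf) -> 0x11e
vd[1] add(0x86,0x26) -> 0xac
vd[2] add(0xd4,0x9a) -> 0x16e
vd[3] tail/keep -> 0xdc

vd = [286, 172, 366, 220]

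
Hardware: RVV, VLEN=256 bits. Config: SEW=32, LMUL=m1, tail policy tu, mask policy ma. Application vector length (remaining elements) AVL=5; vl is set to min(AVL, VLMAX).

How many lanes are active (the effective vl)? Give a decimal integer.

VLMAX = VLEN×LMUL/SEW = 256×1/32 = 8
vl ← min(5, 8) = 5

vl = 5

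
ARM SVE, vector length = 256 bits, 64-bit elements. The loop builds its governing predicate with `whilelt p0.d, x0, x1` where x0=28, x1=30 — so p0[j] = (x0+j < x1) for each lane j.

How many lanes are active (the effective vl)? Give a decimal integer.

vl = 2

lane count: 256 div 64 = 4
active while 28+j < 30, i.e. j ∈ [0,2) capped at 4 ⇒ 2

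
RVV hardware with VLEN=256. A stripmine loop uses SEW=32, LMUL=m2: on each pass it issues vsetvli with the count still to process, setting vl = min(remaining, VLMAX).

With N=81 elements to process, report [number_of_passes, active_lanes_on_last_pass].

VLMAX = VLEN×LMUL/SEW = 256×2/32 = 16
81 elements at 16/iter → 6 passes, remainder 1 on the last

[iterations, last_vl] = [6, 1]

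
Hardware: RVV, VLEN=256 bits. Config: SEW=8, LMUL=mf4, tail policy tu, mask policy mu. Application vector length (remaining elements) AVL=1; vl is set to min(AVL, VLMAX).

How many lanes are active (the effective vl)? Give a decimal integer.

vl = 1

lanes per group: 256·1/4/8 = 8
vl ← min(1, 8) = 1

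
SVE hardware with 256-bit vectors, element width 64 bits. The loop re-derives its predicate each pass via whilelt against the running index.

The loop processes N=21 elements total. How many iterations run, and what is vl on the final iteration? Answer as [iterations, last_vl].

[iterations, last_vl] = [6, 1]

register lanes = 256/64 = 4
iterations = ceil(21/4) = 6; final-pass vl = 1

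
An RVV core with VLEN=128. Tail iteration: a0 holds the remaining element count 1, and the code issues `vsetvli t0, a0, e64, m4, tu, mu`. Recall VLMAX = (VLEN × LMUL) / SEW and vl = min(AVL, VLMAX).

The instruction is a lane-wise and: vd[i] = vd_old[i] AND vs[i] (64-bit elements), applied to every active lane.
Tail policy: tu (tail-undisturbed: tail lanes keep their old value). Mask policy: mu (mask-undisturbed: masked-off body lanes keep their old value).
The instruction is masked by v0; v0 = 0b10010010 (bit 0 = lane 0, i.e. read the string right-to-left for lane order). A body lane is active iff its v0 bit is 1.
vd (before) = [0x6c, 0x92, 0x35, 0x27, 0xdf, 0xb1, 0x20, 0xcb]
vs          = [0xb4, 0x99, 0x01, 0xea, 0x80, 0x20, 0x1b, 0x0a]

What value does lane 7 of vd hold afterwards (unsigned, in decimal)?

vd[7] = 203

VLMAX = (128 × 4) / 64 = 8 lanes
AVL=1 ≤ VLMAX=8, so vl = 1
vd[0] mask-off/keep -> 0x6c
vd[1] tail/keep -> 0x92
vd[2] tail/keep -> 0x35
vd[3] tail/keep -> 0x27
vd[4] tail/keep -> 0xdf
vd[5] tail/keep -> 0xb1
vd[6] tail/keep -> 0x20
vd[7] tail/keep -> 0xcb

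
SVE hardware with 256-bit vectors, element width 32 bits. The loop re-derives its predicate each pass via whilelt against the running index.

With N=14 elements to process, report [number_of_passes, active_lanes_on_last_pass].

register lanes = 256/32 = 8
iterations = ceil(14/8) = 2; final-pass vl = 6

[iterations, last_vl] = [2, 6]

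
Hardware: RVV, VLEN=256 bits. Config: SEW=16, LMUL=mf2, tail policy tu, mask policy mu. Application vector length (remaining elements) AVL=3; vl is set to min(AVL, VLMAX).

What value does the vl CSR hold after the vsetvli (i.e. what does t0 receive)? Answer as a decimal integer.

lanes per group: 256·1/2/16 = 8
vl ← min(3, 8) = 3

vl = 3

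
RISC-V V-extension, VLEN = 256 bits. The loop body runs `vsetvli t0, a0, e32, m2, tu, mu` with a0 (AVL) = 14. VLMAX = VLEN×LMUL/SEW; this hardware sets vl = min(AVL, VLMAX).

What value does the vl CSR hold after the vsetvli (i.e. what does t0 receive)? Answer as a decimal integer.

lanes per group: 256·2/32 = 16
AVL=14 ≤ VLMAX=16, so vl = 14

vl = 14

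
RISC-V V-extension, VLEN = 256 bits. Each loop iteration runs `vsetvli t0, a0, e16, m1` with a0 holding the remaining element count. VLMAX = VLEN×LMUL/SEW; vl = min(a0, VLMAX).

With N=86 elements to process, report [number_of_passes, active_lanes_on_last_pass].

[iterations, last_vl] = [6, 6]

lanes per group: 256·1/16 = 16
iterations = ceil(86/16) = 6; final-pass vl = 6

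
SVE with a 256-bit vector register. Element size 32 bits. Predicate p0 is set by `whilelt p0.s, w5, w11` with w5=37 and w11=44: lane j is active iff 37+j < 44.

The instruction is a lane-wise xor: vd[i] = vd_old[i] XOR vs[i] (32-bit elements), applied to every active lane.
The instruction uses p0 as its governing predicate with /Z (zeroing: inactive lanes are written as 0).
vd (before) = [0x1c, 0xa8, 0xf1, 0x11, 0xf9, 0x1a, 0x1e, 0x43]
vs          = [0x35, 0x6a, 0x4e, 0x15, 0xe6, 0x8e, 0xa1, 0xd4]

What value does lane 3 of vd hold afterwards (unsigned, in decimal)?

vd[3] = 4

256-bit reg / 32-bit elem → 8 lanes
p0[j] = (37+j < 44); true for j=0..6 → 7 lanes set
[0] xor(0x1c,0x35) = 0x29
[1] xor(0xa8,0x6a) = 0xc2
[2] xor(0xf1,0x4e) = 0xbf
[3] xor(0x11,0x15) = 0x04
[4] xor(0xf9,0xe6) = 0x1f
[5] xor(0x1a,0x8e) = 0x94
[6] xor(0x1e,0xa1) = 0xbf
[7] tail/zero = 0x00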